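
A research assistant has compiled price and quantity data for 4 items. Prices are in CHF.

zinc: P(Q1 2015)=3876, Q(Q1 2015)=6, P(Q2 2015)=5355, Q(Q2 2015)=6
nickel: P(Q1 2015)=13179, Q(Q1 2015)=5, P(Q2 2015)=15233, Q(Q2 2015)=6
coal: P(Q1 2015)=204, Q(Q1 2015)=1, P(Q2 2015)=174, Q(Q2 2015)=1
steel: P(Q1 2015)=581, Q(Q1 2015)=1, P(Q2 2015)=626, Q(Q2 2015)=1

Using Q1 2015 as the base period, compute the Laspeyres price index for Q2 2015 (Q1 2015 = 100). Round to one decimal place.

Laspeyres price index uses base-period quantities as weights.
ΣP(Q2 2015)·Q(Q1 2015) = 5355×6 + 15233×5 + 174×1 + 626×1 = 32130 + 76165 + 174 + 626 = 109095
ΣP(Q1 2015)·Q(Q1 2015) = 3876×6 + 13179×5 + 204×1 + 581×1 = 23256 + 65895 + 204 + 581 = 89936
Index = 109095 / 89936 × 100 = 121.3029

121.3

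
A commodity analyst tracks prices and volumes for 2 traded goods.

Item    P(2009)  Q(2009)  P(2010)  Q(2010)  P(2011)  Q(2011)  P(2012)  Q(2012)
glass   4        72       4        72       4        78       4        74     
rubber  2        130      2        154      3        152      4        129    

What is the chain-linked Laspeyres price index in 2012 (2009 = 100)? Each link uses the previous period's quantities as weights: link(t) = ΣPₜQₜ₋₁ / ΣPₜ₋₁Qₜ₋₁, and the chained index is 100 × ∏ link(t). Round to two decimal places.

Link 2009→2010:
ΣP(2010)Q(2009) = 4×72 + 2×130 = 288 + 260 = 548
ΣP(2009)Q(2009) = 4×72 + 2×130 = 288 + 260 = 548
link = 548/548 = 1.000000
Link 2010→2011:
ΣP(2011)Q(2010) = 4×72 + 3×154 = 288 + 462 = 750
ΣP(2010)Q(2010) = 4×72 + 2×154 = 288 + 308 = 596
link = 750/596 = 1.258389
Link 2011→2012:
ΣP(2012)Q(2011) = 4×78 + 4×152 = 312 + 608 = 920
ΣP(2011)Q(2011) = 4×78 + 3×152 = 312 + 456 = 768
link = 920/768 = 1.197917
Chained index = 100 × 1.000000 × 1.258389 × 1.197917 = 150.7445

150.74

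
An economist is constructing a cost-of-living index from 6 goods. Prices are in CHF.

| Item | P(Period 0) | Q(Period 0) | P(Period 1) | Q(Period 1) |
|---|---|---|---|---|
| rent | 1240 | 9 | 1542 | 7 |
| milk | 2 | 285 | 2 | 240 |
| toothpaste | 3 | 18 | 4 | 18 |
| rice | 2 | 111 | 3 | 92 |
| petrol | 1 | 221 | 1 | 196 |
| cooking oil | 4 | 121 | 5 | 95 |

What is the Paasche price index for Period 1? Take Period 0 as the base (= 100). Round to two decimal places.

Paasche price index uses current-period quantities as weights.
ΣP(Period 1)·Q(Period 1) = 1542×7 + 2×240 + 4×18 + 3×92 + 1×196 + 5×95 = 10794 + 480 + 72 + 276 + 196 + 475 = 12293
ΣP(Period 0)·Q(Period 1) = 1240×7 + 2×240 + 3×18 + 2×92 + 1×196 + 4×95 = 8680 + 480 + 54 + 184 + 196 + 380 = 9974
Index = 12293 / 9974 × 100 = 123.2505

123.25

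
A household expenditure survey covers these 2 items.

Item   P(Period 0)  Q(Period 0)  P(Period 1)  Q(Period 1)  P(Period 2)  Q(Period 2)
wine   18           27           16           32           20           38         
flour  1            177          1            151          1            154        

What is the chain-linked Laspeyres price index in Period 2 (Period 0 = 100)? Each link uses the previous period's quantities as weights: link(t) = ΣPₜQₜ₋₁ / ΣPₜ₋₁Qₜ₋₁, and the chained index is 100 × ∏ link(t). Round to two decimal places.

Link Period 0→Period 1:
ΣP(Period 1)Q(Period 0) = 16×27 + 1×177 = 432 + 177 = 609
ΣP(Period 0)Q(Period 0) = 18×27 + 1×177 = 486 + 177 = 663
link = 609/663 = 0.918552
Link Period 1→Period 2:
ΣP(Period 2)Q(Period 1) = 20×32 + 1×151 = 640 + 151 = 791
ΣP(Period 1)Q(Period 1) = 16×32 + 1×151 = 512 + 151 = 663
link = 791/663 = 1.193062
Chained index = 100 × 0.918552 × 1.193062 = 109.5889

109.59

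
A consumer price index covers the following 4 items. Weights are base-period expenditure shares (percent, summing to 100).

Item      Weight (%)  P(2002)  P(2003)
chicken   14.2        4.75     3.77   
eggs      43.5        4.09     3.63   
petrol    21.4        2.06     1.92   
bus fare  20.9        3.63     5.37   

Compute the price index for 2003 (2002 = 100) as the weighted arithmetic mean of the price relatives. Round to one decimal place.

100.7

chicken: 14.2 × (3.77/4.75) = 14.2 × 0.793684 = 11.2703
eggs: 43.5 × (3.63/4.09) = 43.5 × 0.887531 = 38.6076
petrol: 21.4 × (1.92/2.06) = 21.4 × 0.932039 = 19.9456
bus fare: 20.9 × (5.37/3.63) = 20.9 × 1.479339 = 30.9182
Index = Σ wᵢ·(p₁ᵢ/p₀ᵢ) = 11.2703 + 38.6076 + 19.9456 + 30.9182 = 100.7417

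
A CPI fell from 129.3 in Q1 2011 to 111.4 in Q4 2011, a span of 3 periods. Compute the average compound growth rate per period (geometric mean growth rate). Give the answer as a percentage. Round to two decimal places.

Growth factor = (111.4/129.3)^(1/3) = (0.861562)^(1/3) = 0.951544
Growth rate = 0.951544 − 1 = -0.048456 = -4.8456%

-4.85%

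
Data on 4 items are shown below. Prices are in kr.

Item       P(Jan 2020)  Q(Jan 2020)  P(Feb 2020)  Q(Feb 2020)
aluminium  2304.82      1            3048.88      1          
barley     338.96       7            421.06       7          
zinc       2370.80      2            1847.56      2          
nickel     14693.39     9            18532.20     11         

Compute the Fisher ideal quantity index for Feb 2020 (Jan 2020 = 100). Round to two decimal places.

120.87

Laspeyres component (base-period weights):
ΣP(Jan 2020)Q(Feb 2020) = 2304.82×1 + 338.96×7 + 2370.80×2 + 14693.39×11 = 2304.82 + 2372.72 + 4741.6 + 161627.29 = 171046.43
ΣP(Jan 2020)Q(Jan 2020) = 2304.82×1 + 338.96×7 + 2370.80×2 + 14693.39×9 = 2304.82 + 2372.72 + 4741.6 + 132240.51 = 141659.65
L = 171046.43 / 141659.65 × 100 = 120.7446
Paasche component (current-period weights):
ΣP(Feb 2020)Q(Feb 2020) = 3048.88×1 + 421.06×7 + 1847.56×2 + 18532.20×11 = 3048.88 + 2947.42 + 3695.12 + 203854.2 = 213545.62
ΣP(Feb 2020)Q(Jan 2020) = 3048.88×1 + 421.06×7 + 1847.56×2 + 18532.20×9 = 3048.88 + 2947.42 + 3695.12 + 166789.8 = 176481.22
P = 213545.62 / 176481.22 × 100 = 121.0019
Fisher = √(L × P) = √(120.7446 × 121.0019) = 120.8732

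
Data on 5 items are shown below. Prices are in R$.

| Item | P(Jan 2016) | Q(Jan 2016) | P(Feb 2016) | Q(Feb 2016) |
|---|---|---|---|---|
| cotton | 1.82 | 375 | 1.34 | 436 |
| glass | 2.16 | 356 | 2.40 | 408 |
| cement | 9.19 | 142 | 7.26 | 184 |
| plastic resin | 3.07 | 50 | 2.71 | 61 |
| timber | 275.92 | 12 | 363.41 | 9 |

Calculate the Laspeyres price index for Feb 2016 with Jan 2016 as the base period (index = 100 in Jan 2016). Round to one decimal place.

Laspeyres price index uses base-period quantities as weights.
ΣP(Feb 2016)·Q(Jan 2016) = 1.34×375 + 2.40×356 + 7.26×142 + 2.71×50 + 363.41×12 = 502.5 + 854.4 + 1030.92 + 135.5 + 4360.92 = 6884.24
ΣP(Jan 2016)·Q(Jan 2016) = 1.82×375 + 2.16×356 + 9.19×142 + 3.07×50 + 275.92×12 = 682.5 + 768.96 + 1304.98 + 153.5 + 3311.04 = 6220.98
Index = 6884.24 / 6220.98 × 100 = 110.6617

110.7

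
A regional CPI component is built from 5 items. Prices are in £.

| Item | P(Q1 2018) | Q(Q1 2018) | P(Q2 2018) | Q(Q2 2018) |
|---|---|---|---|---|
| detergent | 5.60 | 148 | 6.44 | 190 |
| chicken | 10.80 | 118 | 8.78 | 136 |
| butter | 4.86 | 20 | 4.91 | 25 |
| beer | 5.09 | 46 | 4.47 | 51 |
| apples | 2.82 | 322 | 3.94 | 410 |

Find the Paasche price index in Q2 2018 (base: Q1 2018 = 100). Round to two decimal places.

107.71

Paasche price index uses current-period quantities as weights.
ΣP(Q2 2018)·Q(Q2 2018) = 6.44×190 + 8.78×136 + 4.91×25 + 4.47×51 + 3.94×410 = 1223.6 + 1194.08 + 122.75 + 227.97 + 1615.4 = 4383.8
ΣP(Q1 2018)·Q(Q2 2018) = 5.60×190 + 10.80×136 + 4.86×25 + 5.09×51 + 2.82×410 = 1064 + 1468.8 + 121.5 + 259.59 + 1156.2 = 4070.09
Index = 4383.8 / 4070.09 × 100 = 107.7077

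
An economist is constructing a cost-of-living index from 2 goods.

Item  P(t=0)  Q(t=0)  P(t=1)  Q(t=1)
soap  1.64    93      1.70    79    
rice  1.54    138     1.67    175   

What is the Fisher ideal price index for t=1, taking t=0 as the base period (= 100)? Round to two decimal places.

106.67

Laspeyres component (base-period weights):
ΣP(t=1)Q(t=0) = 1.70×93 + 1.67×138 = 158.1 + 230.46 = 388.56
ΣP(t=0)Q(t=0) = 1.64×93 + 1.54×138 = 152.52 + 212.52 = 365.04
L = 388.56 / 365.04 × 100 = 106.4431
Paasche component (current-period weights):
ΣP(t=1)Q(t=1) = 1.70×79 + 1.67×175 = 134.3 + 292.25 = 426.55
ΣP(t=0)Q(t=1) = 1.64×79 + 1.54×175 = 129.56 + 269.5 = 399.06
P = 426.55 / 399.06 × 100 = 106.8887
Fisher = √(L × P) = √(106.4431 × 106.8887) = 106.6657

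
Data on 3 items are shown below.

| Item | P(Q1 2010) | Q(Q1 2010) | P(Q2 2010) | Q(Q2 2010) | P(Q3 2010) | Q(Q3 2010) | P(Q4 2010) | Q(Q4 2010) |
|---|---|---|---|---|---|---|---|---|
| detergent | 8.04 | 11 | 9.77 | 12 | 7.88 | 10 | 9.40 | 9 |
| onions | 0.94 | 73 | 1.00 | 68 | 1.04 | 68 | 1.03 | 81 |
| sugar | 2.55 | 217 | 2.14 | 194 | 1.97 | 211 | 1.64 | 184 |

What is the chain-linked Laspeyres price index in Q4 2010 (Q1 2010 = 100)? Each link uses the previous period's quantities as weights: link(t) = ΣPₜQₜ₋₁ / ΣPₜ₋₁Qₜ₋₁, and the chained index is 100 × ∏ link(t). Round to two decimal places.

74.70

Link Q1 2010→Q2 2010:
ΣP(Q2 2010)Q(Q1 2010) = 9.77×11 + 1.00×73 + 2.14×217 = 107.47 + 73 + 464.38 = 644.85
ΣP(Q1 2010)Q(Q1 2010) = 8.04×11 + 0.94×73 + 2.55×217 = 88.44 + 68.62 + 553.35 = 710.41
link = 644.85/710.41 = 0.907715
Link Q2 2010→Q3 2010:
ΣP(Q3 2010)Q(Q2 2010) = 7.88×12 + 1.04×68 + 1.97×194 = 94.56 + 70.72 + 382.18 = 547.46
ΣP(Q2 2010)Q(Q2 2010) = 9.77×12 + 1.00×68 + 2.14×194 = 117.24 + 68 + 415.16 = 600.4
link = 547.46/600.4 = 0.911825
Link Q3 2010→Q4 2010:
ΣP(Q4 2010)Q(Q3 2010) = 9.40×10 + 1.03×68 + 1.64×211 = 94 + 70.04 + 346.04 = 510.08
ΣP(Q3 2010)Q(Q3 2010) = 7.88×10 + 1.04×68 + 1.97×211 = 78.8 + 70.72 + 415.67 = 565.19
link = 510.08/565.19 = 0.902493
Chained index = 100 × 0.907715 × 0.911825 × 0.902493 = 74.6973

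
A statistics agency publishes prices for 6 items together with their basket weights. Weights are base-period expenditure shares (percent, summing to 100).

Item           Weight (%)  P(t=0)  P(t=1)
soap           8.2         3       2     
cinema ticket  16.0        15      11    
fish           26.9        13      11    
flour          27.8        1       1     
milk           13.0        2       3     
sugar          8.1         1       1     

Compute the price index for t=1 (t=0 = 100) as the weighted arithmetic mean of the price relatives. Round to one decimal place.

soap: 8.2 × (2/3) = 8.2 × 0.666667 = 5.4667
cinema ticket: 16.0 × (11/15) = 16.0 × 0.733333 = 11.7333
fish: 26.9 × (11/13) = 26.9 × 0.846154 = 22.7615
flour: 27.8 × (1/1) = 27.8 × 1.000000 = 27.8000
milk: 13.0 × (3/2) = 13.0 × 1.500000 = 19.5000
sugar: 8.1 × (1/1) = 8.1 × 1.000000 = 8.1000
Index = Σ wᵢ·(p₁ᵢ/p₀ᵢ) = 5.4667 + 11.7333 + 22.7615 + 27.8000 + 19.5000 + 8.1000 = 95.3615

95.4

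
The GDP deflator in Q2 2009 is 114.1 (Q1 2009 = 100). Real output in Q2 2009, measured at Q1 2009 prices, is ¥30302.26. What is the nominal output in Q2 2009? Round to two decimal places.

Nominal = Real × (Index/100) = 30302.26 × (114.1/100)
        = 30302.26 × 1.141 = 34574.8787

34574.88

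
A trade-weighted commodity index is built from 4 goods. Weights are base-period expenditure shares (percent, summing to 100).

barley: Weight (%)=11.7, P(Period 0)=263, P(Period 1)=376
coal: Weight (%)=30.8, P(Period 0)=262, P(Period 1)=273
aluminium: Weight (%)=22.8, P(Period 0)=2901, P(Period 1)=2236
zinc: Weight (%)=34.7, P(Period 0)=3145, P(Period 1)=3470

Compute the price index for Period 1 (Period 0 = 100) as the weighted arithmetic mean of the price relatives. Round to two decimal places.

104.68

barley: 11.7 × (376/263) = 11.7 × 1.429658 = 16.7270
coal: 30.8 × (273/262) = 30.8 × 1.041985 = 32.0931
aluminium: 22.8 × (2236/2901) = 22.8 × 0.770769 = 17.5735
zinc: 34.7 × (3470/3145) = 34.7 × 1.103339 = 38.2859
Index = Σ wᵢ·(p₁ᵢ/p₀ᵢ) = 16.7270 + 32.0931 + 17.5735 + 38.2859 = 104.6795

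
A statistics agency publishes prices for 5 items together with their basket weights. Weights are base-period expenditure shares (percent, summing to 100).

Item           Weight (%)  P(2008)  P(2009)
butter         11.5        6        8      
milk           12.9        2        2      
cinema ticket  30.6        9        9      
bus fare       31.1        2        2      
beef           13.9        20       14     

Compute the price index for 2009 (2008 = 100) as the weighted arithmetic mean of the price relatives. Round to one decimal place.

butter: 11.5 × (8/6) = 11.5 × 1.333333 = 15.3333
milk: 12.9 × (2/2) = 12.9 × 1.000000 = 12.9000
cinema ticket: 30.6 × (9/9) = 30.6 × 1.000000 = 30.6000
bus fare: 31.1 × (2/2) = 31.1 × 1.000000 = 31.1000
beef: 13.9 × (14/20) = 13.9 × 0.700000 = 9.7300
Index = Σ wᵢ·(p₁ᵢ/p₀ᵢ) = 15.3333 + 12.9000 + 30.6000 + 31.1000 + 9.7300 = 99.6633

99.7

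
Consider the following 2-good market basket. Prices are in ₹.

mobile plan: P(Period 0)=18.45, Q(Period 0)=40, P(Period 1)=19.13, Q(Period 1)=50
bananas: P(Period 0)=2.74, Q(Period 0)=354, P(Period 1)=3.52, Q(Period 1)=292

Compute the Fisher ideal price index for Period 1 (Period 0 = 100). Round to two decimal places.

116.47

Laspeyres component (base-period weights):
ΣP(Period 1)Q(Period 0) = 19.13×40 + 3.52×354 = 765.2 + 1246.08 = 2011.28
ΣP(Period 0)Q(Period 0) = 18.45×40 + 2.74×354 = 738 + 969.96 = 1707.96
L = 2011.28 / 1707.96 × 100 = 117.7592
Paasche component (current-period weights):
ΣP(Period 1)Q(Period 1) = 19.13×50 + 3.52×292 = 956.5 + 1027.84 = 1984.34
ΣP(Period 0)Q(Period 1) = 18.45×50 + 2.74×292 = 922.5 + 800.08 = 1722.58
P = 1984.34 / 1722.58 × 100 = 115.1958
Fisher = √(L × P) = √(117.7592 × 115.1958) = 116.4705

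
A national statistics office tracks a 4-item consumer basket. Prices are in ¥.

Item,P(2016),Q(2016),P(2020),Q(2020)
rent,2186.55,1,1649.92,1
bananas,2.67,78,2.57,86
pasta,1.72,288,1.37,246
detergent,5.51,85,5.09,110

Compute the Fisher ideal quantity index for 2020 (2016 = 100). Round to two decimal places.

Laspeyres component (base-period weights):
ΣP(2016)Q(2020) = 2186.55×1 + 2.67×86 + 1.72×246 + 5.51×110 = 2186.55 + 229.62 + 423.12 + 606.1 = 3445.39
ΣP(2016)Q(2016) = 2186.55×1 + 2.67×78 + 1.72×288 + 5.51×85 = 2186.55 + 208.26 + 495.36 + 468.35 = 3358.52
L = 3445.39 / 3358.52 × 100 = 102.5866
Paasche component (current-period weights):
ΣP(2020)Q(2020) = 1649.92×1 + 2.57×86 + 1.37×246 + 5.09×110 = 1649.92 + 221.02 + 337.02 + 559.9 = 2767.86
ΣP(2020)Q(2016) = 1649.92×1 + 2.57×78 + 1.37×288 + 5.09×85 = 1649.92 + 200.46 + 394.56 + 432.65 = 2677.59
P = 2767.86 / 2677.59 × 100 = 103.3713
Fisher = √(L × P) = √(102.5866 × 103.3713) = 102.9782

102.98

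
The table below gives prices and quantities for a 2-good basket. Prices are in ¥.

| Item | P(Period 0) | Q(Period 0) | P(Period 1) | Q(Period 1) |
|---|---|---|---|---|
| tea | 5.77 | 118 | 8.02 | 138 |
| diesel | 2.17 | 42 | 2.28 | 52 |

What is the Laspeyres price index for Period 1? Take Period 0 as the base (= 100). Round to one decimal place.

135.0

Laspeyres price index uses base-period quantities as weights.
ΣP(Period 1)·Q(Period 0) = 8.02×118 + 2.28×42 = 946.36 + 95.76 = 1042.12
ΣP(Period 0)·Q(Period 0) = 5.77×118 + 2.17×42 = 680.86 + 91.14 = 772
Index = 1042.12 / 772 × 100 = 134.9896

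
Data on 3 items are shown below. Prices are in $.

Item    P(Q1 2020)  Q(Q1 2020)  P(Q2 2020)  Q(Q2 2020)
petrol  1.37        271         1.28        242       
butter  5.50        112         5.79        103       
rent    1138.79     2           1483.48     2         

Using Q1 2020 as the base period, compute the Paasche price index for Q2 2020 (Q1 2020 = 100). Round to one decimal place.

122.0

Paasche price index uses current-period quantities as weights.
ΣP(Q2 2020)·Q(Q2 2020) = 1.28×242 + 5.79×103 + 1483.48×2 = 309.76 + 596.37 + 2966.96 = 3873.09
ΣP(Q1 2020)·Q(Q2 2020) = 1.37×242 + 5.50×103 + 1138.79×2 = 331.54 + 566.5 + 2277.58 = 3175.62
Index = 3873.09 / 3175.62 × 100 = 121.9633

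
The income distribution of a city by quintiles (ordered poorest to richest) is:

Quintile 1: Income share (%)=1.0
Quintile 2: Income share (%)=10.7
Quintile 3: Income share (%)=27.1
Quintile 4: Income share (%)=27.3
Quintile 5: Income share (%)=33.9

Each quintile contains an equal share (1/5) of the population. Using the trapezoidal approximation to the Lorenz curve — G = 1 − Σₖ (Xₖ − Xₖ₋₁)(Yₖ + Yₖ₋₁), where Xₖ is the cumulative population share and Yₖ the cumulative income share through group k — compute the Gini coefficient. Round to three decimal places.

0.330

Cumulative income shares Yₖ: 0.0100, 0.1170, 0.3880, 0.6610, 1.0000
Σ (Xₖ−Xₖ₋₁)(Yₖ+Yₖ₋₁) = (1/5)(0.0100+0.0000) + (1/5)(0.1170+0.0100) + (1/5)(0.3880+0.1170) + (1/5)(0.6610+0.3880) + (1/5)(1.0000+0.6610)
  = 0.0020 + 0.0254 + 0.1010 + 0.2098 + 0.3322 = 0.6704
G = 1 − 0.6704 = 0.3296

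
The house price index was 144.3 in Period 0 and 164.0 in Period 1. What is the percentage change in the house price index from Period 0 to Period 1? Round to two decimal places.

13.65%

Change = (164.0 − 144.3) / 144.3 × 100
       = 19.7 / 144.3 × 100 = 13.6521%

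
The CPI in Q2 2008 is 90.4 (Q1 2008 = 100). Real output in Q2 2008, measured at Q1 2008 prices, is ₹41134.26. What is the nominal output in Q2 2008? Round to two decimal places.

37185.37

Nominal = Real × (Index/100) = 41134.26 × (90.4/100)
        = 41134.26 × 0.904 = 37185.3710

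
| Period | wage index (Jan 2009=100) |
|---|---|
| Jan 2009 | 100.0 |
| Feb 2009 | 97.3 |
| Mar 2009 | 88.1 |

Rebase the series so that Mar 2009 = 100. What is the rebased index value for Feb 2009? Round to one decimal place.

110.4

Rebased(Feb 2009) = 97.3 / 88.1 × 100 = 110.4427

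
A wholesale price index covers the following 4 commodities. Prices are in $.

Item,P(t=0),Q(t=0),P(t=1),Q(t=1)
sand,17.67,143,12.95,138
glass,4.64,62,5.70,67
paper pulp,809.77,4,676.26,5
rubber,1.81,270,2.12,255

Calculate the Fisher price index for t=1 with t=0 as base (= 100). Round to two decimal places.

83.85

Laspeyres component (base-period weights):
ΣP(t=1)Q(t=0) = 12.95×143 + 5.70×62 + 676.26×4 + 2.12×270 = 1851.85 + 353.4 + 2705.04 + 572.4 = 5482.69
ΣP(t=0)Q(t=0) = 17.67×143 + 4.64×62 + 809.77×4 + 1.81×270 = 2526.81 + 287.68 + 3239.08 + 488.7 = 6542.27
L = 5482.69 / 6542.27 × 100 = 83.8041
Paasche component (current-period weights):
ΣP(t=1)Q(t=1) = 12.95×138 + 5.70×67 + 676.26×5 + 2.12×255 = 1787.1 + 381.9 + 3381.3 + 540.6 = 6090.9
ΣP(t=0)Q(t=1) = 17.67×138 + 4.64×67 + 809.77×5 + 1.81×255 = 2438.46 + 310.88 + 4048.85 + 461.55 = 7259.74
P = 6090.9 / 7259.74 × 100 = 83.8997
Fisher = √(L × P) = √(83.8041 × 83.8997) = 83.8519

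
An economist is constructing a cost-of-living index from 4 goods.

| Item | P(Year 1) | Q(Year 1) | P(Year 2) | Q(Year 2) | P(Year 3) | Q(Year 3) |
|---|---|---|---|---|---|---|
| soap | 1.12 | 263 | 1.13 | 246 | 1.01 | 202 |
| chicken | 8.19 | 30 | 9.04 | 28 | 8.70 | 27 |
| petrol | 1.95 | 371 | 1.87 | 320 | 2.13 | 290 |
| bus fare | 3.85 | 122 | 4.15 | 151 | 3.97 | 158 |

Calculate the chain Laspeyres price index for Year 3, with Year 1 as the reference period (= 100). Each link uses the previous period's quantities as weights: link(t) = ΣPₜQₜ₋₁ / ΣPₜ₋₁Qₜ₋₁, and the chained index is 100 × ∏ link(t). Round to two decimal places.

103.01

Link Year 1→Year 2:
ΣP(Year 2)Q(Year 1) = 1.13×263 + 9.04×30 + 1.87×371 + 4.15×122 = 297.19 + 271.2 + 693.77 + 506.3 = 1768.46
ΣP(Year 1)Q(Year 1) = 1.12×263 + 8.19×30 + 1.95×371 + 3.85×122 = 294.56 + 245.7 + 723.45 + 469.7 = 1733.41
link = 1768.46/1733.41 = 1.020220
Link Year 2→Year 3:
ΣP(Year 3)Q(Year 2) = 1.01×246 + 8.70×28 + 2.13×320 + 3.97×151 = 248.46 + 243.6 + 681.6 + 599.47 = 1773.13
ΣP(Year 2)Q(Year 2) = 1.13×246 + 9.04×28 + 1.87×320 + 4.15×151 = 277.98 + 253.12 + 598.4 + 626.65 = 1756.15
link = 1773.13/1756.15 = 1.009669
Chained index = 100 × 1.020220 × 1.009669 = 103.0085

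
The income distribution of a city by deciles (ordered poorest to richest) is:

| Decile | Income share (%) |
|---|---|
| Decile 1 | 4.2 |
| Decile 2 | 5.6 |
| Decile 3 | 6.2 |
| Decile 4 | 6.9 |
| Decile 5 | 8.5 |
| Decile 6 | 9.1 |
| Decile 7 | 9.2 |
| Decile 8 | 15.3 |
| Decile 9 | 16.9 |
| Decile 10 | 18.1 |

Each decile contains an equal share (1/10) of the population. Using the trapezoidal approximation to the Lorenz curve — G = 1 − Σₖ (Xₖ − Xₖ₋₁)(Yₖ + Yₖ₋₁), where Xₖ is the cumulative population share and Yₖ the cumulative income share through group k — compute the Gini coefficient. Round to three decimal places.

0.257

Cumulative income shares Yₖ: 0.0420, 0.0980, 0.1600, 0.2290, 0.3140, 0.4050, 0.4970, 0.6500, 0.8190, 1.0000
Σ (Xₖ−Xₖ₋₁)(Yₖ+Yₖ₋₁) = (1/10)(0.0420+0.0000) + (1/10)(0.0980+0.0420) + (1/10)(0.1600+0.0980) + (1/10)(0.2290+0.1600) + (1/10)(0.3140+0.2290) + (1/10)(0.4050+0.3140) + (1/10)(0.4970+0.4050) + (1/10)(0.6500+0.4970) + (1/10)(0.8190+0.6500) + (1/10)(1.0000+0.8190)
  = 0.0042 + 0.0140 + 0.0258 + 0.0389 + 0.0543 + 0.0719 + 0.0902 + 0.1147 + 0.1469 + 0.1819 = 0.7428
G = 1 − 0.7428 = 0.2572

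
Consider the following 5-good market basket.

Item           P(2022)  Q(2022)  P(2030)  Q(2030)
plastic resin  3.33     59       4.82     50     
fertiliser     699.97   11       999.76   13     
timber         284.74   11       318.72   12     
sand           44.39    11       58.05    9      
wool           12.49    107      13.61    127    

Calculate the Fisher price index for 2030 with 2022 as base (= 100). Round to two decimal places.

Laspeyres component (base-period weights):
ΣP(2030)Q(2022) = 4.82×59 + 999.76×11 + 318.72×11 + 58.05×11 + 13.61×107 = 284.38 + 10997.36 + 3505.92 + 638.55 + 1456.27 = 16882.48
ΣP(2022)Q(2022) = 3.33×59 + 699.97×11 + 284.74×11 + 44.39×11 + 12.49×107 = 196.47 + 7699.67 + 3132.14 + 488.29 + 1336.43 = 12853
L = 16882.48 / 12853 × 100 = 131.3505
Paasche component (current-period weights):
ΣP(2030)Q(2030) = 4.82×50 + 999.76×13 + 318.72×12 + 58.05×9 + 13.61×127 = 241 + 12996.88 + 3824.64 + 522.45 + 1728.47 = 19313.44
ΣP(2022)Q(2030) = 3.33×50 + 699.97×13 + 284.74×12 + 44.39×9 + 12.49×127 = 166.5 + 9099.61 + 3416.88 + 399.51 + 1586.23 = 14668.73
P = 19313.44 / 14668.73 × 100 = 131.6640
Fisher = √(L × P) = √(131.3505 × 131.6640) = 131.5072

131.51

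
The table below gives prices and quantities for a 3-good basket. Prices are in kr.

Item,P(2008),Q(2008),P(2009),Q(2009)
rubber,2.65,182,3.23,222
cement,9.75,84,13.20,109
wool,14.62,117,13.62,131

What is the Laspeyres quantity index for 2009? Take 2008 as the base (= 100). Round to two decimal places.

118.41

Laspeyres quantity index uses base-period prices as weights.
ΣP(2008)·Q(2009) = 2.65×222 + 9.75×109 + 14.62×131 = 588.3 + 1062.75 + 1915.22 = 3566.27
ΣP(2008)·Q(2008) = 2.65×182 + 9.75×84 + 14.62×117 = 482.3 + 819 + 1710.54 = 3011.84
Index = 3566.27 / 3011.84 × 100 = 118.4083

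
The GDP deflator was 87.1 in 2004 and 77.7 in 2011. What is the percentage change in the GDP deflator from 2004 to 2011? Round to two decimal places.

Change = (77.7 − 87.1) / 87.1 × 100
       = -9.4 / 87.1 × 100 = -10.7922%

-10.79%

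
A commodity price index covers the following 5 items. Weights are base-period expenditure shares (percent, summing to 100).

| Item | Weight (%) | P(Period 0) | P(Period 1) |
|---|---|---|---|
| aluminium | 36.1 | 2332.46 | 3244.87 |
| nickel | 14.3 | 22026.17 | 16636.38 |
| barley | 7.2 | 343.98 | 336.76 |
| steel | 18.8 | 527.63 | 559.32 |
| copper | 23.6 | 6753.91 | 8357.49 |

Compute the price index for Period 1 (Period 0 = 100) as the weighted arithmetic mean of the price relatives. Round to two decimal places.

aluminium: 36.1 × (3244.87/2332.46) = 36.1 × 1.391179 = 50.2216
nickel: 14.3 × (16636.38/22026.17) = 14.3 × 0.755301 = 10.8008
barley: 7.2 × (336.76/343.98) = 7.2 × 0.979010 = 7.0489
steel: 18.8 × (559.32/527.63) = 18.8 × 1.060061 = 19.9291
copper: 23.6 × (8357.49/6753.91) = 23.6 × 1.237430 = 29.2033
Index = Σ wᵢ·(p₁ᵢ/p₀ᵢ) = 50.2216 + 10.8008 + 7.0489 + 19.9291 + 29.2033 = 117.2037

117.20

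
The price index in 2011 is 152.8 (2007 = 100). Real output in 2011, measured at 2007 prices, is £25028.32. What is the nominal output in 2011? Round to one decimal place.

38243.3

Nominal = Real × (Index/100) = 25028.32 × (152.8/100)
        = 25028.32 × 1.528 = 38243.2730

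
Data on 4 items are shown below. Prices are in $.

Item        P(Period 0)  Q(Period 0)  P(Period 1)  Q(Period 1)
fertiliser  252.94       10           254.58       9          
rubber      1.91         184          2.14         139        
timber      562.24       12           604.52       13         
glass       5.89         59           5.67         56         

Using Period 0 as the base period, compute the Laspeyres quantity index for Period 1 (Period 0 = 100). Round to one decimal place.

102.1

Laspeyres quantity index uses base-period prices as weights.
ΣP(Period 0)·Q(Period 1) = 252.94×9 + 1.91×139 + 562.24×13 + 5.89×56 = 2276.46 + 265.49 + 7309.12 + 329.84 = 10180.91
ΣP(Period 0)·Q(Period 0) = 252.94×10 + 1.91×184 + 562.24×12 + 5.89×59 = 2529.4 + 351.44 + 6746.88 + 347.51 = 9975.23
Index = 10180.91 / 9975.23 × 100 = 102.0619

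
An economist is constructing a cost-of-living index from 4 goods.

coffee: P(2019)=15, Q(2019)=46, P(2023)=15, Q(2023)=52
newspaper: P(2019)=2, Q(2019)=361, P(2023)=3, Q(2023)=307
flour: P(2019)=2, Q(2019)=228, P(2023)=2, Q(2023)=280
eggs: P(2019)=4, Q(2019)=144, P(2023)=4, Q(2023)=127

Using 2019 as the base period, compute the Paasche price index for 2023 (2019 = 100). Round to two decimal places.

112.47

Paasche price index uses current-period quantities as weights.
ΣP(2023)·Q(2023) = 15×52 + 3×307 + 2×280 + 4×127 = 780 + 921 + 560 + 508 = 2769
ΣP(2019)·Q(2023) = 15×52 + 2×307 + 2×280 + 4×127 = 780 + 614 + 560 + 508 = 2462
Index = 2769 / 2462 × 100 = 112.4695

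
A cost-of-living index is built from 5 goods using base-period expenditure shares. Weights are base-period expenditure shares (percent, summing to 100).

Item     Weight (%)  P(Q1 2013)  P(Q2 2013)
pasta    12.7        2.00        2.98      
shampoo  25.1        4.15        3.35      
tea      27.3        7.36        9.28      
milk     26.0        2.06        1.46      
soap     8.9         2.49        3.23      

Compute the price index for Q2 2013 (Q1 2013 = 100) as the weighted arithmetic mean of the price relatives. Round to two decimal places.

103.58

pasta: 12.7 × (2.98/2.00) = 12.7 × 1.490000 = 18.9230
shampoo: 25.1 × (3.35/4.15) = 25.1 × 0.807229 = 20.2614
tea: 27.3 × (9.28/7.36) = 27.3 × 1.260870 = 34.4217
milk: 26.0 × (1.46/2.06) = 26.0 × 0.708738 = 18.4272
soap: 8.9 × (3.23/2.49) = 8.9 × 1.297189 = 11.5450
Index = Σ wᵢ·(p₁ᵢ/p₀ᵢ) = 18.9230 + 20.2614 + 34.4217 + 18.4272 + 11.5450 = 103.5783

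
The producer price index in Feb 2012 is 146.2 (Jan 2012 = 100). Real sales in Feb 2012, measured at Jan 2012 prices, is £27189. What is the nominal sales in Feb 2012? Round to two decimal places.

39750.32

Nominal = Real × (Index/100) = 27189 × (146.2/100)
        = 27189 × 1.462 = 39750.3180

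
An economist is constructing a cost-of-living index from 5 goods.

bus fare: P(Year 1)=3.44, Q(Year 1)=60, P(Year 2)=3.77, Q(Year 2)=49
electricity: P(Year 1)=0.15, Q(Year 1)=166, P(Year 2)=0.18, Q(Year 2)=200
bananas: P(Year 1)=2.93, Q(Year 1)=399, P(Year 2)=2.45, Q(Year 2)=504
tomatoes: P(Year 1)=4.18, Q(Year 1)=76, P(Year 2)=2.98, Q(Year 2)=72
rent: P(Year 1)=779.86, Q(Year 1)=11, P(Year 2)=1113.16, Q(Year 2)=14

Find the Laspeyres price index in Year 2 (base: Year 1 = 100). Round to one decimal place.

Laspeyres price index uses base-period quantities as weights.
ΣP(Year 2)·Q(Year 1) = 3.77×60 + 0.18×166 + 2.45×399 + 2.98×76 + 1113.16×11 = 226.2 + 29.88 + 977.55 + 226.48 + 12244.76 = 13704.87
ΣP(Year 1)·Q(Year 1) = 3.44×60 + 0.15×166 + 2.93×399 + 4.18×76 + 779.86×11 = 206.4 + 24.9 + 1169.07 + 317.68 + 8578.46 = 10296.51
Index = 13704.87 / 10296.51 × 100 = 133.1021

133.1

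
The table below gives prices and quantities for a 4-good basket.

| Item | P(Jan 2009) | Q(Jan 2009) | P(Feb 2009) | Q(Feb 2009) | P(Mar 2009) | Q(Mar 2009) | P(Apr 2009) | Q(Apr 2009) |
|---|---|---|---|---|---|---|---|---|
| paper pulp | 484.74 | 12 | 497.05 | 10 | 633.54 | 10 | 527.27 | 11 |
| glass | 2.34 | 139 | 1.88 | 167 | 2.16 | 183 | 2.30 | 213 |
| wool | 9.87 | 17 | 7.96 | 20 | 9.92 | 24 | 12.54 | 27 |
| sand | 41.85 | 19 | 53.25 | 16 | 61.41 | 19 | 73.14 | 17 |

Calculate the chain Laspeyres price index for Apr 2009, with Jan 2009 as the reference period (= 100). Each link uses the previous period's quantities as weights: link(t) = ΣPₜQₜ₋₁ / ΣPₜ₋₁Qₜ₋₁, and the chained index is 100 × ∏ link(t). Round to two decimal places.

117.85

Link Jan 2009→Feb 2009:
ΣP(Feb 2009)Q(Jan 2009) = 497.05×12 + 1.88×139 + 7.96×17 + 53.25×19 = 5964.6 + 261.32 + 135.32 + 1011.75 = 7372.99
ΣP(Jan 2009)Q(Jan 2009) = 484.74×12 + 2.34×139 + 9.87×17 + 41.85×19 = 5816.88 + 325.26 + 167.79 + 795.15 = 7105.08
link = 7372.99/7105.08 = 1.037707
Link Feb 2009→Mar 2009:
ΣP(Mar 2009)Q(Feb 2009) = 633.54×10 + 2.16×167 + 9.92×20 + 61.41×16 = 6335.4 + 360.72 + 198.4 + 982.56 = 7877.08
ΣP(Feb 2009)Q(Feb 2009) = 497.05×10 + 1.88×167 + 7.96×20 + 53.25×16 = 4970.5 + 313.96 + 159.2 + 852 = 6295.66
link = 7877.08/6295.66 = 1.251192
Link Mar 2009→Apr 2009:
ΣP(Apr 2009)Q(Mar 2009) = 527.27×10 + 2.30×183 + 12.54×24 + 73.14×19 = 5272.7 + 420.9 + 300.96 + 1389.66 = 7384.22
ΣP(Mar 2009)Q(Mar 2009) = 633.54×10 + 2.16×183 + 9.92×24 + 61.41×19 = 6335.4 + 395.28 + 238.08 + 1166.79 = 8135.55
link = 7384.22/8135.55 = 0.907649
Chained index = 100 × 1.037707 × 1.251192 × 0.907649 = 117.8464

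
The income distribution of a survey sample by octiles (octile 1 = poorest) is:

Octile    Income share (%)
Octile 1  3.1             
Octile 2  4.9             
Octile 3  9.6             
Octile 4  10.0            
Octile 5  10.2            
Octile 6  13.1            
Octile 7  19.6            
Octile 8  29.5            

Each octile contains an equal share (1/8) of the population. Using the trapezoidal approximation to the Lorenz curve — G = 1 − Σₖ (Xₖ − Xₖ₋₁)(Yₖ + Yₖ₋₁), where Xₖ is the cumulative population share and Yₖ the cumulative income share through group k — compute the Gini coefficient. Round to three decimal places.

Cumulative income shares Yₖ: 0.0310, 0.0800, 0.1760, 0.2760, 0.3780, 0.5090, 0.7050, 1.0000
Σ (Xₖ−Xₖ₋₁)(Yₖ+Yₖ₋₁) = (1/8)(0.0310+0.0000) + (1/8)(0.0800+0.0310) + (1/8)(0.1760+0.0800) + (1/8)(0.2760+0.1760) + (1/8)(0.3780+0.2760) + (1/8)(0.5090+0.3780) + (1/8)(0.7050+0.5090) + (1/8)(1.0000+0.7050)
  = 0.0039 + 0.0139 + 0.0320 + 0.0565 + 0.0818 + 0.1109 + 0.1517 + 0.2131 = 0.6638
G = 1 − 0.6638 = 0.3362

0.336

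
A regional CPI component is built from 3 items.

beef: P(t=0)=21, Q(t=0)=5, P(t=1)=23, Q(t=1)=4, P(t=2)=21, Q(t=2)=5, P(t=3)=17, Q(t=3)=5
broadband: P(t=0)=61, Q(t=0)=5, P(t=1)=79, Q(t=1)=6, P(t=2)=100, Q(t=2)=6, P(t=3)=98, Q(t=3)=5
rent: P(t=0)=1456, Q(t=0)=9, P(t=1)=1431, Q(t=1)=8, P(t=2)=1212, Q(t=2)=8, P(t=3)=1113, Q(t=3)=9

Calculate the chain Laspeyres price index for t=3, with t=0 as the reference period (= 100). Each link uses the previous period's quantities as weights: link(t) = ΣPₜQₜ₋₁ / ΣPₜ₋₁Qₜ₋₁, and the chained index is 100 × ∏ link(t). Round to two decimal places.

Link t=0→t=1:
ΣP(t=1)Q(t=0) = 23×5 + 79×5 + 1431×9 = 115 + 395 + 12879 = 13389
ΣP(t=0)Q(t=0) = 21×5 + 61×5 + 1456×9 = 105 + 305 + 13104 = 13514
link = 13389/13514 = 0.990750
Link t=1→t=2:
ΣP(t=2)Q(t=1) = 21×4 + 100×6 + 1212×8 = 84 + 600 + 9696 = 10380
ΣP(t=1)Q(t=1) = 23×4 + 79×6 + 1431×8 = 92 + 474 + 11448 = 12014
link = 10380/12014 = 0.863992
Link t=2→t=3:
ΣP(t=3)Q(t=2) = 17×5 + 98×6 + 1113×8 = 85 + 588 + 8904 = 9577
ΣP(t=2)Q(t=2) = 21×5 + 100×6 + 1212×8 = 105 + 600 + 9696 = 10401
link = 9577/10401 = 0.920777
Chained index = 100 × 0.990750 × 0.863992 × 0.920777 = 78.8185

78.82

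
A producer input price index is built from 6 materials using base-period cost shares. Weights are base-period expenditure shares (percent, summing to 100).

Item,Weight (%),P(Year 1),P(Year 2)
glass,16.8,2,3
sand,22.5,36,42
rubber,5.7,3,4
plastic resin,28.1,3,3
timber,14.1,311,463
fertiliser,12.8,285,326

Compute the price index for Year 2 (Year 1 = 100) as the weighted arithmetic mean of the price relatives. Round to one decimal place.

glass: 16.8 × (3/2) = 16.8 × 1.500000 = 25.2000
sand: 22.5 × (42/36) = 22.5 × 1.166667 = 26.2500
rubber: 5.7 × (4/3) = 5.7 × 1.333333 = 7.6000
plastic resin: 28.1 × (3/3) = 28.1 × 1.000000 = 28.1000
timber: 14.1 × (463/311) = 14.1 × 1.488746 = 20.9913
fertiliser: 12.8 × (326/285) = 12.8 × 1.143860 = 14.6414
Index = Σ wᵢ·(p₁ᵢ/p₀ᵢ) = 25.2000 + 26.2500 + 7.6000 + 28.1000 + 20.9913 + 14.6414 = 122.7827

122.8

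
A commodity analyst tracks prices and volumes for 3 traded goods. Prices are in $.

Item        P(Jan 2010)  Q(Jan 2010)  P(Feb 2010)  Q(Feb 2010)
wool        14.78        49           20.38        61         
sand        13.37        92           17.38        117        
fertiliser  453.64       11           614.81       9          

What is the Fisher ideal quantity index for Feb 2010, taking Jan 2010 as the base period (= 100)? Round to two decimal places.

Laspeyres component (base-period weights):
ΣP(Jan 2010)Q(Feb 2010) = 14.78×61 + 13.37×117 + 453.64×9 = 901.58 + 1564.29 + 4082.76 = 6548.63
ΣP(Jan 2010)Q(Jan 2010) = 14.78×49 + 13.37×92 + 453.64×11 = 724.22 + 1230.04 + 4990.04 = 6944.3
L = 6548.63 / 6944.3 × 100 = 94.3022
Paasche component (current-period weights):
ΣP(Feb 2010)Q(Feb 2010) = 20.38×61 + 17.38×117 + 614.81×9 = 1243.18 + 2033.46 + 5533.29 = 8809.93
ΣP(Feb 2010)Q(Jan 2010) = 20.38×49 + 17.38×92 + 614.81×11 = 998.62 + 1598.96 + 6762.91 = 9360.49
P = 8809.93 / 9360.49 × 100 = 94.1183
Fisher = √(L × P) = √(94.3022 × 94.1183) = 94.2102

94.21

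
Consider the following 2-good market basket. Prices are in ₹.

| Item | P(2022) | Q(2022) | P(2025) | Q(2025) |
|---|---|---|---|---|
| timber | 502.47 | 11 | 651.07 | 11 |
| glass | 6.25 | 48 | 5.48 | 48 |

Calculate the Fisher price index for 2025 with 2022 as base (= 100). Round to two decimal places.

127.42

Laspeyres component (base-period weights):
ΣP(2025)Q(2022) = 651.07×11 + 5.48×48 = 7161.77 + 263.04 = 7424.81
ΣP(2022)Q(2022) = 502.47×11 + 6.25×48 = 5527.17 + 300 = 5827.17
L = 7424.81 / 5827.17 × 100 = 127.4171
Paasche component (current-period weights):
ΣP(2025)Q(2025) = 651.07×11 + 5.48×48 = 7161.77 + 263.04 = 7424.81
ΣP(2022)Q(2025) = 502.47×11 + 6.25×48 = 5527.17 + 300 = 5827.17
P = 7424.81 / 5827.17 × 100 = 127.4171
Fisher = √(L × P) = √(127.4171 × 127.4171) = 127.4171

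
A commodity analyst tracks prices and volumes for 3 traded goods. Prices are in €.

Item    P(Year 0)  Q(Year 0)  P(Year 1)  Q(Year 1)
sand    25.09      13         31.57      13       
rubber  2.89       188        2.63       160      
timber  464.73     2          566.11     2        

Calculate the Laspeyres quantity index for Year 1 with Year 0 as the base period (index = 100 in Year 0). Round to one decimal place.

Laspeyres quantity index uses base-period prices as weights.
ΣP(Year 0)·Q(Year 1) = 25.09×13 + 2.89×160 + 464.73×2 = 326.17 + 462.4 + 929.46 = 1718.03
ΣP(Year 0)·Q(Year 0) = 25.09×13 + 2.89×188 + 464.73×2 = 326.17 + 543.32 + 929.46 = 1798.95
Index = 1718.03 / 1798.95 × 100 = 95.5018

95.5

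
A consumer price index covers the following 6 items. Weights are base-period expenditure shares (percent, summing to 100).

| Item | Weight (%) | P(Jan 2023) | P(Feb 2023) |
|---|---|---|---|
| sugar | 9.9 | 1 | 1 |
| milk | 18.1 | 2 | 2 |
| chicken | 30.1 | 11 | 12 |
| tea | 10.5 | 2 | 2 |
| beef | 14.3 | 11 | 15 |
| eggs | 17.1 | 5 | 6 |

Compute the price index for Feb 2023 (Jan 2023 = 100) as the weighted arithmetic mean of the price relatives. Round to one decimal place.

sugar: 9.9 × (1/1) = 9.9 × 1.000000 = 9.9000
milk: 18.1 × (2/2) = 18.1 × 1.000000 = 18.1000
chicken: 30.1 × (12/11) = 30.1 × 1.090909 = 32.8364
tea: 10.5 × (2/2) = 10.5 × 1.000000 = 10.5000
beef: 14.3 × (15/11) = 14.3 × 1.363636 = 19.5000
eggs: 17.1 × (6/5) = 17.1 × 1.200000 = 20.5200
Index = Σ wᵢ·(p₁ᵢ/p₀ᵢ) = 9.9000 + 18.1000 + 32.8364 + 10.5000 + 19.5000 + 20.5200 = 111.3564

111.4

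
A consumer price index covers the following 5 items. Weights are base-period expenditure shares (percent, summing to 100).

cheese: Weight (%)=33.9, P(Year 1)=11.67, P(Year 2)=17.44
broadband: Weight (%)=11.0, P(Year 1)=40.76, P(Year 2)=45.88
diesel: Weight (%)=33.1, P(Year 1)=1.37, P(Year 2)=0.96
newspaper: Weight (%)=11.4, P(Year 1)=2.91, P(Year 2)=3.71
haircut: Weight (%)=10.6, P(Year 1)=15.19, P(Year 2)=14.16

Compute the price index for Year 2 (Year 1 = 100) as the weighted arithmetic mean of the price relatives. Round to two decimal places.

110.65

cheese: 33.9 × (17.44/11.67) = 33.9 × 1.494430 = 50.6612
broadband: 11.0 × (45.88/40.76) = 11.0 × 1.125613 = 12.3817
diesel: 33.1 × (0.96/1.37) = 33.1 × 0.700730 = 23.1942
newspaper: 11.4 × (3.71/2.91) = 11.4 × 1.274914 = 14.5340
haircut: 10.6 × (14.16/15.19) = 10.6 × 0.932192 = 9.8812
Index = Σ wᵢ·(p₁ᵢ/p₀ᵢ) = 50.6612 + 12.3817 + 23.1942 + 14.5340 + 9.8812 = 110.6523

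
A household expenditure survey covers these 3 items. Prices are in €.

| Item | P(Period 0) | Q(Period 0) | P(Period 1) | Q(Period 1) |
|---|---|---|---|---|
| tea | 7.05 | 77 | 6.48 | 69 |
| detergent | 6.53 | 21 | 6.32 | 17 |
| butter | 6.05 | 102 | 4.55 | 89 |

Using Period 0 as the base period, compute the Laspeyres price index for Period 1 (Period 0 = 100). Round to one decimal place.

84.5

Laspeyres price index uses base-period quantities as weights.
ΣP(Period 1)·Q(Period 0) = 6.48×77 + 6.32×21 + 4.55×102 = 498.96 + 132.72 + 464.1 = 1095.78
ΣP(Period 0)·Q(Period 0) = 7.05×77 + 6.53×21 + 6.05×102 = 542.85 + 137.13 + 617.1 = 1297.08
Index = 1095.78 / 1297.08 × 100 = 84.4805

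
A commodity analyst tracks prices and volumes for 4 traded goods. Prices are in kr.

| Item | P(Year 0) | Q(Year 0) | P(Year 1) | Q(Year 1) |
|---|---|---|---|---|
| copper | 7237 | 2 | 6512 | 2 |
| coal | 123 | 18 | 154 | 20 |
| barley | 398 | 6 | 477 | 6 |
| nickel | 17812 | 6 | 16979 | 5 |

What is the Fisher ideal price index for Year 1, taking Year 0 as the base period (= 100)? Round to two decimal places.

Laspeyres component (base-period weights):
ΣP(Year 1)Q(Year 0) = 6512×2 + 154×18 + 477×6 + 16979×6 = 13024 + 2772 + 2862 + 101874 = 120532
ΣP(Year 0)Q(Year 0) = 7237×2 + 123×18 + 398×6 + 17812×6 = 14474 + 2214 + 2388 + 106872 = 125948
L = 120532 / 125948 × 100 = 95.6998
Paasche component (current-period weights):
ΣP(Year 1)Q(Year 1) = 6512×2 + 154×20 + 477×6 + 16979×5 = 13024 + 3080 + 2862 + 84895 = 103861
ΣP(Year 0)Q(Year 1) = 7237×2 + 123×20 + 398×6 + 17812×5 = 14474 + 2460 + 2388 + 89060 = 108382
P = 103861 / 108382 × 100 = 95.8286
Fisher = √(L × P) = √(95.6998 × 95.8286) = 95.7642

95.76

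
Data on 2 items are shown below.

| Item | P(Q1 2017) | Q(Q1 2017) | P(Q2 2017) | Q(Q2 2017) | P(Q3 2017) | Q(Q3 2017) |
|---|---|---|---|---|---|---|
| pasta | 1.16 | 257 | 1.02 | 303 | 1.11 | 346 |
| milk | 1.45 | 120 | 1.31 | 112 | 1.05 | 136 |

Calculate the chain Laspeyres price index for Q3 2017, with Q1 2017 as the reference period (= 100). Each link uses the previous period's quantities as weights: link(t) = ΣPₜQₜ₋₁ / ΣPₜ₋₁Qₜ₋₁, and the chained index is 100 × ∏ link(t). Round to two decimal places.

Link Q1 2017→Q2 2017:
ΣP(Q2 2017)Q(Q1 2017) = 1.02×257 + 1.31×120 = 262.14 + 157.2 = 419.34
ΣP(Q1 2017)Q(Q1 2017) = 1.16×257 + 1.45×120 = 298.12 + 174 = 472.12
link = 419.34/472.12 = 0.888206
Link Q2 2017→Q3 2017:
ΣP(Q3 2017)Q(Q2 2017) = 1.11×303 + 1.05×112 = 336.33 + 117.6 = 453.93
ΣP(Q2 2017)Q(Q2 2017) = 1.02×303 + 1.31×112 = 309.06 + 146.72 = 455.78
link = 453.93/455.78 = 0.995941
Chained index = 100 × 0.888206 × 0.995941 = 88.4601

88.46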